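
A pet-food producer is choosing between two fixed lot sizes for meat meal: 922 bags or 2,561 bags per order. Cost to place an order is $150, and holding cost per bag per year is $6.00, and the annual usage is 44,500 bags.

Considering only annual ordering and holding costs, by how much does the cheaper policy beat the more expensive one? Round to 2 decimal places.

Annual cost at Q: ordering D·S/Q plus holding Q·H/2.
TC(922) = (44,500/922)×150 + (922/2)×6 = $10,005.70
TC(2,561) = (44,500/2,561)×150 + (2,561/2)×6 = $10,289.40
|ΔTC| = |$10,005.70 − $10,289.40| = $283.71

$283.71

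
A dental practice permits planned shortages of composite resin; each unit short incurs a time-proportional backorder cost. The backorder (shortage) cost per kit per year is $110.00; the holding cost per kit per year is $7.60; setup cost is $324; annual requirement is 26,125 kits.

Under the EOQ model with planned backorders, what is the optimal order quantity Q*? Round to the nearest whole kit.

Q* = √(2DS/H) · √((H + b)/b)
   = √(2 × 26,125 × 324 / 7.6) · √((7.6 + 110) / 110)
   = 1,492.481 × 1.0340 ≈ 1,543.18

1,543 kits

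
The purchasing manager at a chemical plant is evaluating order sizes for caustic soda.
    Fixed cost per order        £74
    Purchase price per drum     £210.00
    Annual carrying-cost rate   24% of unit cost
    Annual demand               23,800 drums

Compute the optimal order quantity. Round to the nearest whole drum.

Carrying cost H = £210 × 24% = £50.4000/drum/yr
EOQ = √(2DS/H) = √(2 × 23,800 × 74 / 50.4)
    = √(69,888.89) ≈ 264.37

264 drums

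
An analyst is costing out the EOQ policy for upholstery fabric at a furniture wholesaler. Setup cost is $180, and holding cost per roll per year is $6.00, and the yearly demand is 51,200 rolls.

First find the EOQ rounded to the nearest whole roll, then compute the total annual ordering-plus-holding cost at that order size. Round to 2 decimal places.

EOQ = √(2DS/H) = √(2 × 51,200 × 180 / 6)
    = √(3,072,000.00) ≈ 1,752.71 → Q = 1,753 rolls
Orders/yr = 51,200/1,753 = 29.207; ordering cost = 29.207 × $180 = $5,257.27
Average inventory = 1,753/2 = 876.5; holding cost = 876.5 × $6 = $5,259.00
Total = $5,257.27 + $5,259.00 = $10,516.27

$10,516.27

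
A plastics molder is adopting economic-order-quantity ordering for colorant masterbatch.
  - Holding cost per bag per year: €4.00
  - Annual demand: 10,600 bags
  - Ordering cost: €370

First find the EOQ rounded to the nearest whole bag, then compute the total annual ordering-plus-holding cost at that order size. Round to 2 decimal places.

€5,601.43

Q* = √(2·D·S / H) = √(2·10,600·370 / 4) = √1,961,000.0 ≈ 1,400.36 → Q = 1,400 bags
Ordering: D/Q × S = 10,600/1,400 × €370 = €2,801.43
Holding:  Q/2 × H = 1,400/2 × €4 = €2,800.00
Total = €2,801.43 + €2,800.00 = €5,601.43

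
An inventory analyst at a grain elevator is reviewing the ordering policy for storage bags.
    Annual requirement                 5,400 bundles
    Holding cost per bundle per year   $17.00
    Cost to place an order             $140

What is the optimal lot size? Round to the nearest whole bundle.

298 bundles

Optimal lot size Q* = (2 × 5,400 × $140 / $17)^½ ≈ 298.23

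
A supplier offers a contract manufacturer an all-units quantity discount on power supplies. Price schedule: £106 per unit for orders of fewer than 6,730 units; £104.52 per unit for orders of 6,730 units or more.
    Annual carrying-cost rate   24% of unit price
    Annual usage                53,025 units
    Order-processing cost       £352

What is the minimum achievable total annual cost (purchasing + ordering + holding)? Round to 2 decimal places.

£5,629,356.72

H₁ = 24%×£106 = £25.4400;  H₂ = 24%×£104.52 = £25.0848
EOQ₁ = √(2×53,025×352/25.4400) = 1,211.35  (< 6,730, feasible at tier 1)
EOQ₂ = √(2×53,025×352/25.0848) = 1,219.89  (< 6,730 → use Q = 6,730 at tier-2 price)
TC(tier 1 (EOQ₁), Q≈1,211.3) = £5,651,466.64
TC(tier 2, Q≈6,730.0) = £5,629,356.72
Minimum at tier 2: £5,629,356.72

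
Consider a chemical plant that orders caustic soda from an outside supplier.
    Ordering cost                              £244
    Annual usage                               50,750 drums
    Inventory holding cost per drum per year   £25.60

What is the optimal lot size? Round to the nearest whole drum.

984 drums

Optimal lot size Q* = (2 × 50,750 × £244 / £25.6)^½ ≈ 983.58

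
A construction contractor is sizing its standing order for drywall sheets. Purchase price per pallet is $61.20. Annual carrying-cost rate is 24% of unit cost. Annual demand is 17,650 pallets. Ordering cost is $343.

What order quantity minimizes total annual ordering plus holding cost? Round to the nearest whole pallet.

908 pallets

Carrying cost H = $61.2 × 24% = $14.6880/pallet/yr
2DS/H = 2·17,650·343/14.688 = 824,339.60
EOQ = √824,339.60 ≈ 907.93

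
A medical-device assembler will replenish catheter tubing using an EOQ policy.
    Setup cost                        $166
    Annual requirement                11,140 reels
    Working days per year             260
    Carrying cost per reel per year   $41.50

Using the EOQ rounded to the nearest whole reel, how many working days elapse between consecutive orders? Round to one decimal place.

7.0 days

Optimal lot size Q* = (2 × 11,140 × $166 / $41.5)^½ ≈ 298.53 → Q = 299 reels
Days between orders = 260 / (D/Q) = 260 / 37.258 ≈ 6.978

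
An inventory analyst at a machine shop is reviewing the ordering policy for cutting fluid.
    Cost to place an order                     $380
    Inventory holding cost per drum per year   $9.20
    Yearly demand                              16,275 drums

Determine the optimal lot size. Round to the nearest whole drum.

1,160 drums

Optimal lot size Q* = (2 × 16,275 × $380 / $9.2)^½ ≈ 1,159.51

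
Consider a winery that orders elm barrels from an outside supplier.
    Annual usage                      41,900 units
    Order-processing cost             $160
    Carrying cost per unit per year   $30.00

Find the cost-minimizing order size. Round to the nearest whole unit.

669 units

Optimal lot size Q* = (2 × 41,900 × $160 / $30)^½ ≈ 668.53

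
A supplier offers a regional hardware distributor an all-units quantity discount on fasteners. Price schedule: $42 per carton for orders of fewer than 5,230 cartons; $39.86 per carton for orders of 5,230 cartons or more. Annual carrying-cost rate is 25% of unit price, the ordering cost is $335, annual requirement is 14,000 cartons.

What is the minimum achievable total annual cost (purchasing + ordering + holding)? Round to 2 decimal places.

$584,995.22

H₁ = 25%×$42 = $10.5000;  H₂ = 25%×$39.86 = $9.9650
EOQ₁ = √(2×14,000×335/10.5000) = 945.16  (< 5,230, feasible at tier 1)
EOQ₂ = √(2×14,000×335/9.9650) = 970.20  (< 5,230 → use Q = 5,230 at tier-2 price)
TC(tier 1 (EOQ₁), Q≈945.2) = $597,924.21
TC(tier 2, Q≈5,230.0) = $584,995.22
Minimum at tier 2: $584,995.22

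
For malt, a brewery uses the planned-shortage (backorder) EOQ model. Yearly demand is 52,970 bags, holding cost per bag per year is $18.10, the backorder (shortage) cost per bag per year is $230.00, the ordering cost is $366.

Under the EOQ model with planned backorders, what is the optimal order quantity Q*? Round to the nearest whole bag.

Q* = √(2DS/H) · √((H + b)/b)
   = √(2 × 52,970 × 366 / 18.1) · √((18.1 + 230) / 230)
   = 1,463.630 × 1.0386 ≈ 1,520.13

1,520 bags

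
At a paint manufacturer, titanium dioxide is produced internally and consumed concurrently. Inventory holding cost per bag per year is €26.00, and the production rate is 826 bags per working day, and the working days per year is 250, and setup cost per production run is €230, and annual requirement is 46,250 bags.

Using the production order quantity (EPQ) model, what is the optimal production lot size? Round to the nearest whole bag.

1,027 bags

Daily demand d = 46,250/250 = 185.000; p = 826; 1 − d/p = 0.77603
EPQ = √(2DS / (H(1 − d/p)))
    = √(2 × 46,250 × 230 / (26 × 0.77603)) ≈ 1,026.85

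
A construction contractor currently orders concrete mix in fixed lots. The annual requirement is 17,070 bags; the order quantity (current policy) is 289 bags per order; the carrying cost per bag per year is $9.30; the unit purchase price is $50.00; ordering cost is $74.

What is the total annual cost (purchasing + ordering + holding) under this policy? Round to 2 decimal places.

$859,214.72

Annual ordering cost = (D/Q)·S = (17,070/289) × 74 = $4,370.87
Annual holding cost  = (Q/2)·H = (289/2) × 9.3 = $1,343.85
Purchase cost = D·C = 17,070 × 50 = $853,500.00
Total = $4,370.87 + $1,343.85 + $853,500.00 = $859,214.72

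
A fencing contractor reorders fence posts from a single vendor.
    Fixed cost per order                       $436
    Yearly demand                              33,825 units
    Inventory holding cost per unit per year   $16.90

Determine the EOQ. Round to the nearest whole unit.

2DS/H = 2·33,825·436/16.9 = 1,745,289.94
EOQ = √1,745,289.94 ≈ 1,321.09

1,321 units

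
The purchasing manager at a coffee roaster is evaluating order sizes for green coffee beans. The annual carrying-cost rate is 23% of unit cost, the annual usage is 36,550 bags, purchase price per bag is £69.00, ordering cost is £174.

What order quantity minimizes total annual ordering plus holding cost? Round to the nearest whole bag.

Holding cost per bag per year: H = 23% × £69 = £15.8700
EOQ = √(2DS/H) = √(2 × 36,550 × 174 / 15.87)
    = √(801,474.48) ≈ 895.25

895 bags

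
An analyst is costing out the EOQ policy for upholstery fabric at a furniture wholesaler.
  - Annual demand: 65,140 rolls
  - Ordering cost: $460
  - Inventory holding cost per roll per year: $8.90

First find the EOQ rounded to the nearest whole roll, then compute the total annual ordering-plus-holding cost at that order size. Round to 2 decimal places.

Q* = √(2·D·S / H) = √(2·65,140·460 / 8.9) = √6,733,573.0 ≈ 2,594.91 → Q = 2,595 rolls
Orders/yr = 65,140/2,595 = 25.102; ordering cost = 25.102 × $460 = $11,546.97
Average inventory = 2,595/2 = 1297.5; holding cost = 1297.5 × $8.9 = $11,547.75
Total = $11,546.97 + $11,547.75 = $23,094.72

$23,094.72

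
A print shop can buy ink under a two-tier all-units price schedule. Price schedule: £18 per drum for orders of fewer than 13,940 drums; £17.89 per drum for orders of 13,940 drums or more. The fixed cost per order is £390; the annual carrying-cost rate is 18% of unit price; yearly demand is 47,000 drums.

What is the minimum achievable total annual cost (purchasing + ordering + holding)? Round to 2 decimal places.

H₁ = 18%×£18 = £3.2400;  H₂ = 18%×£17.89 = £3.2202
EOQ₁ = √(2×47,000×390/3.2400) = 3,363.75  (< 13,940, feasible at tier 1)
EOQ₂ = √(2×47,000×390/3.2202) = 3,374.08  (< 13,940 → use Q = 13,940 at tier-2 price)
TC(tier 1 (EOQ₁), Q≈3,363.8) = £856,898.55
TC(tier 2, Q≈13,940.0) = £864,589.72
Minimum at tier 1 (EOQ₁): £856,898.55

£856,898.55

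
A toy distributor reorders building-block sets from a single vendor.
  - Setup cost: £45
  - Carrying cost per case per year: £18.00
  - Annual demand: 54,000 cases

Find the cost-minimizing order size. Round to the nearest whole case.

520 cases

2DS/H = 2·54,000·45/18 = 270,000.00
EOQ = √270,000.00 ≈ 519.62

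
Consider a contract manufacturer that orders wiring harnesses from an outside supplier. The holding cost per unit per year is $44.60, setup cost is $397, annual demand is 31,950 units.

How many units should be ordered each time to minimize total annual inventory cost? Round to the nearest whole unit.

Q* = √(2·D·S / H) = √(2·31,950·397 / 44.6) = √568,796.0 ≈ 754.19

754 units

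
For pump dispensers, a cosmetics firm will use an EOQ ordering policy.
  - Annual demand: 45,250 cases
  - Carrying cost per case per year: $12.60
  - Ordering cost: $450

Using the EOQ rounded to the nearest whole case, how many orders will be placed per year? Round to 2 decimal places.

Q* = √(2·D·S / H) = √(2·45,250·450 / 12.6) = √3,232,142.9 ≈ 1,797.82 → Q = 1,798
Orders per year = D/Q = 45,250 / 1,798 = 25.167

25.17 orders per year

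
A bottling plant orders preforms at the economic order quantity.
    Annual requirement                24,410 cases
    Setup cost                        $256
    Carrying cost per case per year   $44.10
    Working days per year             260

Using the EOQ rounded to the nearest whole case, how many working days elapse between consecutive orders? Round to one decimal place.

5.7 days

Optimal lot size Q* = (2 × 24,410 × $256 / $44.1)^½ ≈ 532.35 → Q = 532 cases
Days between orders = 260 / (D/Q) = 260 / 45.883 ≈ 5.667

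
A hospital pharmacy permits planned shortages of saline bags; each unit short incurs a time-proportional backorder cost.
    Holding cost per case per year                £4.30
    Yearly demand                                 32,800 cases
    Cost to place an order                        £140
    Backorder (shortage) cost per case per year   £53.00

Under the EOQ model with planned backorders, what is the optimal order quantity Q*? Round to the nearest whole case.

1,520 cases

Basic EOQ = √(2·32,800·140/4.3) = 1,461.442
Backorder adjustment √((H+b)/b) = √((4.3+53)/53) = 1.0398
Q* = 1,461.442 × 1.0398 ≈ 1,519.57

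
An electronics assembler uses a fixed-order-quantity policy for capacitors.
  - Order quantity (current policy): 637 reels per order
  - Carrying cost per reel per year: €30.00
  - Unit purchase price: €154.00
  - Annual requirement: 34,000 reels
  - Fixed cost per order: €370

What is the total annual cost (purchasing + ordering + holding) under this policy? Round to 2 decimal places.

Orders/yr = 34,000/637 = 53.375; ordering cost = 53.375 × €370 = €19,748.82
Average inventory = 637/2 = 318.5; holding cost = 318.5 × €30 = €9,555.00
Purchase cost = D·C = 34,000 × 154 = €5,236,000.00
Total = €19,748.82 + €9,555.00 + €5,236,000.00 = €5,265,303.82

€5,265,303.82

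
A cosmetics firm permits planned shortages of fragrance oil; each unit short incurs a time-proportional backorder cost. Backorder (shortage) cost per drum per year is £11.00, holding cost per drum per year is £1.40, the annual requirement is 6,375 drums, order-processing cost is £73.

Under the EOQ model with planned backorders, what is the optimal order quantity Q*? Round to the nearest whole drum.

Q* = √(2DS/H) · √((H + b)/b)
   = √(2 × 6,375 × 73 / 1.4) · √((1.4 + 11) / 11)
   = 815.366 × 1.0617 ≈ 865.70

866 drums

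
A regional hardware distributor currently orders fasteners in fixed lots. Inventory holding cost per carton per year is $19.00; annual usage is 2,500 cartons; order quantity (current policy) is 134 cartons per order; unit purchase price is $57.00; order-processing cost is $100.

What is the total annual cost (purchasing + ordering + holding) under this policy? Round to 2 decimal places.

$145,638.67

Ordering: D/Q × S = 2,500/134 × $100 = $1,865.67
Holding:  Q/2 × H = 134/2 × $19 = $1,273.00
Purchase cost = D·C = 2,500 × 57 = $142,500.00
Total = $1,865.67 + $1,273.00 + $142,500.00 = $145,638.67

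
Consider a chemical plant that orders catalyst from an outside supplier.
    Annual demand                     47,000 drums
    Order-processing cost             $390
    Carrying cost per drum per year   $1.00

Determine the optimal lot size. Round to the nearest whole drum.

6,055 drums

2DS/H = 2·47,000·390/1 = 36,660,000.00
EOQ = √36,660,000.00 ≈ 6,054.75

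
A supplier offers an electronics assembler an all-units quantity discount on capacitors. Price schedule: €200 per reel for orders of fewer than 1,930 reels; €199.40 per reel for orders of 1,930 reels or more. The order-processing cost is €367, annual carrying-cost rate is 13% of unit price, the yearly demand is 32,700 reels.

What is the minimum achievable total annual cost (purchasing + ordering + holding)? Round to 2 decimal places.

H₁ = 13%×€200 = €26.0000;  H₂ = 13%×€199.40 = €25.9220
EOQ₁ = √(2×32,700×367/26.0000) = 960.80  (< 1,930, feasible at tier 1)
EOQ₂ = √(2×32,700×367/25.9220) = 962.25  (< 1,930 → use Q = 1,930 at tier-2 price)
TC(tier 1 (EOQ₁), Q≈960.8) = €6,564,980.93
TC(tier 2, Q≈1,930.0) = €6,551,612.81
Minimum at tier 2: €6,551,612.81

€6,551,612.81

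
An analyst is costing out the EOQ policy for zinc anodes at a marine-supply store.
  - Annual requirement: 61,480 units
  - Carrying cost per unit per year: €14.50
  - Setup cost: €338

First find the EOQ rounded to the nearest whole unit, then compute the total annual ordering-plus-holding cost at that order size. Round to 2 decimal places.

€24,548.46

Optimal lot size Q* = (2 × 61,480 × €338 / €14.5)^½ ≈ 1,693.00 → Q = 1,693 units
Ordering: D/Q × S = 61,480/1,693 × €338 = €12,274.21
Holding:  Q/2 × H = 1,693/2 × €14.5 = €12,274.25
Total = €12,274.21 + €12,274.25 = €24,548.46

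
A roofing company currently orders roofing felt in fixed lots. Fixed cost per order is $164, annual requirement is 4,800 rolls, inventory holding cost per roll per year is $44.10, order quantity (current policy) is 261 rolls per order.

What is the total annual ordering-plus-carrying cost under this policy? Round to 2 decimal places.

$8,771.14

Ordering: D/Q × S = 4,800/261 × $164 = $3,016.09
Holding:  Q/2 × H = 261/2 × $44.1 = $5,755.05
Total = $3,016.09 + $5,755.05 = $8,771.14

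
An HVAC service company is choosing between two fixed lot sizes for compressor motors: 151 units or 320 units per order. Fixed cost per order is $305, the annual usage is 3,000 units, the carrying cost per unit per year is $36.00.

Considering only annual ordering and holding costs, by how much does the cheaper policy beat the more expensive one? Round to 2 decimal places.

$158.23

TC(Q) = (D/Q)S + (Q/2)H
TC(151) = (3,000/151)×305 + (151/2)×36 = $8,777.60
TC(320) = (3,000/320)×305 + (320/2)×36 = $8,619.38
|ΔTC| = |$8,777.60 − $8,619.38| = $158.23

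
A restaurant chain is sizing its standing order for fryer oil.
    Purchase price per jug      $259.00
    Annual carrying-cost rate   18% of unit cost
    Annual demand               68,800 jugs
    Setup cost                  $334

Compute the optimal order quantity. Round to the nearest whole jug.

Carrying cost H = $259 × 18% = $46.6200/jug/yr
2DS/H = 2·68,800·334/46.62 = 985,808.67
EOQ = √985,808.67 ≈ 992.88

993 jugs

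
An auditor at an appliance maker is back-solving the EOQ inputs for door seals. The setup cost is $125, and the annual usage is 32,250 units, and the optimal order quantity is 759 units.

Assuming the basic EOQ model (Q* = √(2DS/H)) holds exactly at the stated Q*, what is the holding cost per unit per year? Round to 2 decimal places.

EOQ relation: Q² = 2DS/H, so rearrange for the unknown.
H = 2DS / Q² = 2 × 32,250 × 125 / 759² = 13.9954

$14.00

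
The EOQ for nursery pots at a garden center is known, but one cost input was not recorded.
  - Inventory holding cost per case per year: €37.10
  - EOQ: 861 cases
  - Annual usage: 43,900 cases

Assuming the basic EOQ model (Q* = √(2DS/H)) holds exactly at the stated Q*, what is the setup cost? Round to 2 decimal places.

€313.25

Since Q* = (2DS/H)^½, squaring gives Q*²·H = 2DS.
S = Q²H / (2D) = 861² × 37.1 / (2 × 43,900) = 313.2461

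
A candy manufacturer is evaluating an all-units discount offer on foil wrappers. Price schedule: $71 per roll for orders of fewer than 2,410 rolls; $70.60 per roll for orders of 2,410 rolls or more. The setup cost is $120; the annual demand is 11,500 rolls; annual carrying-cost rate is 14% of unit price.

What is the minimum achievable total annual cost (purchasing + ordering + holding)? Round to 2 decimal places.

H₁ = 14%×$71 = $9.9400;  H₂ = 14%×$70.60 = $9.8840
EOQ₁ = √(2×11,500×120/9.9400) = 526.94  (< 2,410, feasible at tier 1)
EOQ₂ = √(2×11,500×120/9.8840) = 528.43  (< 2,410 → use Q = 2,410 at tier-2 price)
TC(tier 1 (EOQ₁), Q≈526.9) = $821,737.79
TC(tier 2, Q≈2,410.0) = $824,382.83
Minimum at tier 1 (EOQ₁): $821,737.79

$821,737.79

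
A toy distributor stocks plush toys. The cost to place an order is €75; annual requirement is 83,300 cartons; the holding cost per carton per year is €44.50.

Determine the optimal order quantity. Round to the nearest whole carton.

2DS/H = 2·83,300·75/44.5 = 280,786.52
EOQ = √280,786.52 ≈ 529.89

530 cartons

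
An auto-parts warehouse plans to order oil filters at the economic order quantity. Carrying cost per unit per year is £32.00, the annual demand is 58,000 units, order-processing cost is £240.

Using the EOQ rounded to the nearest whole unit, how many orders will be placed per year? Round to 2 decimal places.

62.17 orders per year

Q* = √(2·D·S / H) = √(2·58,000·240 / 32) = √870,000.0 ≈ 932.74 → Q = 933
N = D/Q = 58,000/933 ≈ 62.165 orders/yr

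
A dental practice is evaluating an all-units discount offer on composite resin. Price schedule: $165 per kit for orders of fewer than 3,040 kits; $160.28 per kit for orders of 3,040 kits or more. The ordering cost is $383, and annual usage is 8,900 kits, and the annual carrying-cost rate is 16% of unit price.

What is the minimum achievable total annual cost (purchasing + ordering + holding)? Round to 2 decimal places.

H₁ = 16%×$165 = $26.4000;  H₂ = 16%×$160.28 = $25.6448
EOQ₁ = √(2×8,900×383/26.4000) = 508.17  (< 3,040, feasible at tier 1)
EOQ₂ = √(2×8,900×383/25.6448) = 515.60  (< 3,040 → use Q = 3,040 at tier-2 price)
TC(tier 1 (EOQ₁), Q≈508.2) = $1,481,915.64
TC(tier 2, Q≈3,040.0) = $1,466,593.38
Minimum at tier 2: $1,466,593.38

$1,466,593.38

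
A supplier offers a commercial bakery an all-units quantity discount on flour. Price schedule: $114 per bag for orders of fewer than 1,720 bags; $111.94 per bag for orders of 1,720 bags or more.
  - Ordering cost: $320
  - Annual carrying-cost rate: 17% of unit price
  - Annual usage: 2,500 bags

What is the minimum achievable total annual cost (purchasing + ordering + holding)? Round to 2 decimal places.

H₁ = 17%×$114 = $19.3800;  H₂ = 17%×$111.94 = $19.0298
EOQ₁ = √(2×2,500×320/19.3800) = 287.33  (< 1,720, feasible at tier 1)
EOQ₂ = √(2×2,500×320/19.0298) = 289.96  (< 1,720 → use Q = 1,720 at tier-2 price)
TC(tier 1 (EOQ₁), Q≈287.3) = $290,568.48
TC(tier 2, Q≈1,720.0) = $296,680.74
Minimum at tier 1 (EOQ₁): $290,568.48

$290,568.48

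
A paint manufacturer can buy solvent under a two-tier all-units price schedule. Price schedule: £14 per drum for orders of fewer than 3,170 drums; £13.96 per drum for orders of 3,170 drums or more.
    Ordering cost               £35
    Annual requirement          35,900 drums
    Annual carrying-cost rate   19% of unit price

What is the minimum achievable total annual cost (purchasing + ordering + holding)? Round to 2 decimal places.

H₁ = 19%×£14 = £2.6600;  H₂ = 19%×£13.96 = £2.6524
EOQ₁ = √(2×35,900×35/2.6600) = 971.98  (< 3,170, feasible at tier 1)
EOQ₂ = √(2×35,900×35/2.6524) = 973.37  (< 3,170 → use Q = 3,170 at tier-2 price)
TC(tier 1 (EOQ₁), Q≈972.0) = £505,185.46
TC(tier 2, Q≈3,170.0) = £505,764.43
Minimum at tier 1 (EOQ₁): £505,185.46

£505,185.46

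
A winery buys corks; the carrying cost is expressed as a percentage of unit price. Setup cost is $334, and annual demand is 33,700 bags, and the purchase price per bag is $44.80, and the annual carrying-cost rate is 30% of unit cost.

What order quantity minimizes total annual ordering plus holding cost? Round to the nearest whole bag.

1,294 bags

Holding cost per bag per year: H = 30% × $44.8 = $13.4400
2DS/H = 2·33,700·334/13.44 = 1,674,970.24
EOQ = √1,674,970.24 ≈ 1,294.21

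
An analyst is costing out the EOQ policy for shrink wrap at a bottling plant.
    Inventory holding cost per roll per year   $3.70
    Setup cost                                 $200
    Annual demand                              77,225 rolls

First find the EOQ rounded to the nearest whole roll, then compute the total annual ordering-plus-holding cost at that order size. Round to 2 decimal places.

$10,690.79

EOQ = √(2DS/H) = √(2 × 77,225 × 200 / 3.7)
    = √(8,348,648.65) ≈ 2,889.40 → Q = 2,889 rolls
Orders/yr = 77,225/2,889 = 26.731; ordering cost = 26.731 × $200 = $5,346.14
Average inventory = 2,889/2 = 1444.5; holding cost = 1444.5 × $3.7 = $5,344.65
Total = $5,346.14 + $5,344.65 = $10,690.79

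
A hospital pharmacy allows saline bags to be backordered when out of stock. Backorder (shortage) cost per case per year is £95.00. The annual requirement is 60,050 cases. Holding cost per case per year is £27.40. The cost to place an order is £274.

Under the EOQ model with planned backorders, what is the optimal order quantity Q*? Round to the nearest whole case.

1,244 cases

Q* = √(2DS/H) · √((H + b)/b)
   = √(2 × 60,050 × 274 / 27.4) · √((27.4 + 95) / 95)
   = 1,095.901 × 1.1351 ≈ 1,243.94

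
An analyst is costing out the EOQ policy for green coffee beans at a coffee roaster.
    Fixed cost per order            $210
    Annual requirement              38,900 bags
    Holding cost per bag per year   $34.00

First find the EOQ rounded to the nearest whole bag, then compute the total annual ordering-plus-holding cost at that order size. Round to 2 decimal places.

$23,568.88

Optimal lot size Q* = (2 × 38,900 × $210 / $34)^½ ≈ 693.20 → Q = 693 bags
Orders/yr = 38,900/693 = 56.133; ordering cost = 56.133 × $210 = $11,787.88
Average inventory = 693/2 = 346.5; holding cost = 346.5 × $34 = $11,781.00
Total = $11,787.88 + $11,781.00 = $23,568.88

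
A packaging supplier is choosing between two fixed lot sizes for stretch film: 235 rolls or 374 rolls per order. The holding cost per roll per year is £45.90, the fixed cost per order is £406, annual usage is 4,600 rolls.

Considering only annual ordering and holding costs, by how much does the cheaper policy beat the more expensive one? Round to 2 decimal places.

£236.40

For each Q, cost = (D/Q)·S + (Q/2)·H.
TC(235) = (4,600/235)×406 + (235/2)×45.9 = £13,340.48
TC(374) = (4,600/374)×406 + (374/2)×45.9 = £13,576.88
Cheaper: Q = 235.  Difference = £236.40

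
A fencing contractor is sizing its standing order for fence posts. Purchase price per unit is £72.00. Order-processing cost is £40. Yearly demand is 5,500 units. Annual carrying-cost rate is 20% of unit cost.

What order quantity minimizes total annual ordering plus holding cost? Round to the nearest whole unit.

175 units

Carrying cost H = £72 × 20% = £14.4000/unit/yr
EOQ = √(2DS/H) = √(2 × 5,500 × 40 / 14.4)
    = √(30,555.56) ≈ 174.80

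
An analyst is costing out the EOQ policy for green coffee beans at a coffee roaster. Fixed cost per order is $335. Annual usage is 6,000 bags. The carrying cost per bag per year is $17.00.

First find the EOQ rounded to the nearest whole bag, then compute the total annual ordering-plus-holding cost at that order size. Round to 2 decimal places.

2DS/H = 2·6,000·335/17 = 236,470.59
EOQ = √236,470.59 ≈ 486.28 → Q = 486 bags
Annual ordering cost = (D/Q)·S = (6,000/486) × 335 = $4,135.80
Annual holding cost  = (Q/2)·H = (486/2) × 17 = $4,131.00
Total = $4,135.80 + $4,131.00 = $8,266.80

$8,266.80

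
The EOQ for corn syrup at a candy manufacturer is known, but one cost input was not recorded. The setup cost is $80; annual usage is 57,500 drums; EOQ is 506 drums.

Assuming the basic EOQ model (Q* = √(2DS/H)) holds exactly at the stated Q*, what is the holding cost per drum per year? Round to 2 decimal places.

$35.93

Since Q* = (2DS/H)^½, squaring gives Q*²·H = 2DS.
H = 2DS / Q² = 2 × 57,500 × 80 / 506² = 35.9324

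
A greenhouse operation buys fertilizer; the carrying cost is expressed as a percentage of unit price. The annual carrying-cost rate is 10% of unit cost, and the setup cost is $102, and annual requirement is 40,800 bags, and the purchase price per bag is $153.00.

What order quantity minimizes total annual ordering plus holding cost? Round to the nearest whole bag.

Carrying cost H = $153 × 10% = $15.3000/bag/yr
EOQ = √(2DS/H) = √(2 × 40,800 × 102 / 15.3)
    = √(544,000.00) ≈ 737.56

738 bags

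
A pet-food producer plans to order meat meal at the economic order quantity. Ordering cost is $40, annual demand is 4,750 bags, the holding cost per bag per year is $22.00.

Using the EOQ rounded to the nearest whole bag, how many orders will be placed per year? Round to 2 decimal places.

Q* = √(2·D·S / H) = √(2·4,750·40 / 22) = √17,272.7 ≈ 131.43 → Q = 131
Orders per year = D/Q = 4,750 / 131 = 36.260

36.26 orders per year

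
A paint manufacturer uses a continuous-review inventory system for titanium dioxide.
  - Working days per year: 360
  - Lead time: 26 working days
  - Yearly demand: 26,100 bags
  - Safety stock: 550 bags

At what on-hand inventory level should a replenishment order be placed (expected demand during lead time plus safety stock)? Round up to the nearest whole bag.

Daily demand d = 26,100 / 360 = 72.500 bags/day
Demand during lead time = 72.500 × 26 = 1,885.00
Reorder point = 1,885.00 + 550 = 2,435.00 → round up

2,435 bags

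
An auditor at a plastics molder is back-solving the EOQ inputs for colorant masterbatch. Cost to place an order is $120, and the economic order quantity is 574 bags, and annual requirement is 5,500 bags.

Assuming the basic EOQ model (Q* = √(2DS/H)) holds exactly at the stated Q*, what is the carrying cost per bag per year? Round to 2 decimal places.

Since Q* = (2DS/H)^½, squaring gives Q*²·H = 2DS.
H = 2DS / Q² = 2 × 5,500 × 120 / 574² = 4.0064

$4.01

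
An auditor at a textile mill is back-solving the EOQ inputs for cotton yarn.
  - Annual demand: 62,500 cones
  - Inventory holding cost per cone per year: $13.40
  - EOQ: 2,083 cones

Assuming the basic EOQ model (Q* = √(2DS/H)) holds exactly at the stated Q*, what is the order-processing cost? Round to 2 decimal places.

$465.13

From Q* = √(2DS/H) ⇒ Q*² = 2DS/H.
S = Q²H / (2D) = 2,083² × 13.4 / (2 × 62,500) = 465.1289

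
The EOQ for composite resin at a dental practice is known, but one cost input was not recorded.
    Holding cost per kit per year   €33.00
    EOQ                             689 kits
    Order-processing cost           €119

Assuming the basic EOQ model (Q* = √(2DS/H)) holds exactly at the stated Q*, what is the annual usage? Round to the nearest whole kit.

65,823 kits per year

EOQ relation: Q² = 2DS/H, so rearrange for the unknown.
D = Q²H / (2S) = 689² × 33 / (2 × 119) = 65,822.66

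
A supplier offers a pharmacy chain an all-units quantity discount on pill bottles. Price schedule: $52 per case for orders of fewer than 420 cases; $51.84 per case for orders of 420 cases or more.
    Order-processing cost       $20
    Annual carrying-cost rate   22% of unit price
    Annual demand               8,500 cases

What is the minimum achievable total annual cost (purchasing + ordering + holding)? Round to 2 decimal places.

H₁ = 22%×$52 = $11.4400;  H₂ = 22%×$51.84 = $11.4048
EOQ₁ = √(2×8,500×20/11.4400) = 172.40  (< 420, feasible at tier 1)
EOQ₂ = √(2×8,500×20/11.4048) = 172.66  (< 420 → use Q = 420 at tier-2 price)
TC(tier 1 (EOQ₁), Q≈172.4) = $443,972.21
TC(tier 2, Q≈420.0) = $443,439.77
Minimum at tier 2: $443,439.77

$443,439.77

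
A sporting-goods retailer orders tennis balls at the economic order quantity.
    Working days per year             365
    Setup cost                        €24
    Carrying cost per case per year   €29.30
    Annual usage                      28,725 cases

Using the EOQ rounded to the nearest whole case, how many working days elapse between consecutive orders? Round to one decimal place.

2DS/H = 2·28,725·24/29.3 = 47,058.02
EOQ = √47,058.02 ≈ 216.93 → Q = 217 cases
T = Q/D × 365 days = 217/28,725 × 365 = 2.757 days

2.8 days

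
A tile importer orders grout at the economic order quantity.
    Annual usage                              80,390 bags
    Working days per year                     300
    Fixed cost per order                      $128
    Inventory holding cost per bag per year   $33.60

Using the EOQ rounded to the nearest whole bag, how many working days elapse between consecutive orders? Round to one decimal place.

2.9 days

2DS/H = 2·80,390·128/33.6 = 612,495.24
EOQ = √612,495.24 ≈ 782.62 → Q = 783 bags
Cycle time = (working days × Q)/D = (300 × 783) / 80,390 = 2.922 days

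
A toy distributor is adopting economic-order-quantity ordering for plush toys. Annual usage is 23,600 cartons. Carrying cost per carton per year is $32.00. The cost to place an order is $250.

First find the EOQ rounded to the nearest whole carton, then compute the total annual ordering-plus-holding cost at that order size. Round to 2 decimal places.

$19,431.93

Optimal lot size Q* = (2 × 23,600 × $250 / $32)^½ ≈ 607.25 → Q = 607 cartons
Ordering: D/Q × S = 23,600/607 × $250 = $9,719.93
Holding:  Q/2 × H = 607/2 × $32 = $9,712.00
Total = $9,719.93 + $9,712.00 = $19,431.93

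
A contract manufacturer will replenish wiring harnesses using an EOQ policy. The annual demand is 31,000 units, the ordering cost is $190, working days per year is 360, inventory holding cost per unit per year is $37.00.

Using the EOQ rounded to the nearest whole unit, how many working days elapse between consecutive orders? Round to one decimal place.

Q* = √(2·D·S / H) = √(2·31,000·190 / 37) = √318,378.4 ≈ 564.25 → Q = 564 units
Cycle time = (working days × Q)/D = (360 × 564) / 31,000 = 6.550 days

6.5 days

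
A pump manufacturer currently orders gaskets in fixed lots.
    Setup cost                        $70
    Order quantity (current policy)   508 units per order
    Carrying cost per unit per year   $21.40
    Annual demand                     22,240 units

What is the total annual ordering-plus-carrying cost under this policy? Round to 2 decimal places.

Orders/yr = 22,240/508 = 43.780; ordering cost = 43.780 × $70 = $3,064.57
Average inventory = 508/2 = 254; holding cost = 254 × $21.4 = $5,435.60
Total = $3,064.57 + $5,435.60 = $8,500.17

$8,500.17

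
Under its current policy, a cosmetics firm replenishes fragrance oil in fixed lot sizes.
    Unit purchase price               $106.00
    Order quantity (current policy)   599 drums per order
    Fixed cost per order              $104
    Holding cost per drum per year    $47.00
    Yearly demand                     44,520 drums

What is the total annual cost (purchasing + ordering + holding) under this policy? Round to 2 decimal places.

$4,740,926.18

Ordering: D/Q × S = 44,520/599 × $104 = $7,729.68
Holding:  Q/2 × H = 599/2 × $47 = $14,076.50
Purchase cost = D·C = 44,520 × 106 = $4,719,120.00
Total = $7,729.68 + $14,076.50 + $4,719,120.00 = $4,740,926.18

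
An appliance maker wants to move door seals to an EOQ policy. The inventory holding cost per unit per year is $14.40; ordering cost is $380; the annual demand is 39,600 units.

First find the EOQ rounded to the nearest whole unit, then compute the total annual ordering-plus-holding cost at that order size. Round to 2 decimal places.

Q* = √(2·D·S / H) = √(2·39,600·380 / 14.4) = √2,090,000.0 ≈ 1,445.68 → Q = 1,446 units
Annual ordering cost = (D/Q)·S = (39,600/1,446) × 380 = $10,406.64
Annual holding cost  = (Q/2)·H = (1,446/2) × 14.4 = $10,411.20
Total = $10,406.64 + $10,411.20 = $20,817.84

$20,817.84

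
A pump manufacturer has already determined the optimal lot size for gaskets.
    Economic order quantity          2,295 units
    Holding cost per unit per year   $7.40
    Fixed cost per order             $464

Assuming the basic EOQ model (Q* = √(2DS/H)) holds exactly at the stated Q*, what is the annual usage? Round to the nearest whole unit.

42,000 units per year

From Q* = √(2DS/H) ⇒ Q*² = 2DS/H.
D = Q²H / (2S) = 2,295² × 7.4 / (2 × 464) = 41,999.98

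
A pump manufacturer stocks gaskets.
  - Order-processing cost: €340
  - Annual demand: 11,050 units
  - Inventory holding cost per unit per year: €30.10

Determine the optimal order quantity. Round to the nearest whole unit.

Optimal lot size Q* = (2 × 11,050 × €340 / €30.1)^½ ≈ 499.63

500 units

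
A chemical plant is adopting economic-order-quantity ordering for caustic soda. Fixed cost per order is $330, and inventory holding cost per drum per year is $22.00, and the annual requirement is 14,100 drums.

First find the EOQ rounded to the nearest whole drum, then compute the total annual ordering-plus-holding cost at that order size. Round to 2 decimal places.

$14,308.46

EOQ = √(2DS/H) = √(2 × 14,100 × 330 / 22)
    = √(423,000.00) ≈ 650.38 → Q = 650 drums
Annual ordering cost = (D/Q)·S = (14,100/650) × 330 = $7,158.46
Annual holding cost  = (Q/2)·H = (650/2) × 22 = $7,150.00
Total = $7,158.46 + $7,150.00 = $14,308.46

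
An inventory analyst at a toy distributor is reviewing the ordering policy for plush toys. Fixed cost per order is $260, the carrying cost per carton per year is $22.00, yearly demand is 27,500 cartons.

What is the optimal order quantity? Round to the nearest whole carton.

806 cartons

2DS/H = 2·27,500·260/22 = 650,000.00
EOQ = √650,000.00 ≈ 806.23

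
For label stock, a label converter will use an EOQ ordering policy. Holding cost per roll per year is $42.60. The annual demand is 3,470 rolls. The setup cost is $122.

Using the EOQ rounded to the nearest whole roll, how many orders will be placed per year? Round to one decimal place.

EOQ = √(2DS/H) = √(2 × 3,470 × 122 / 42.6)
    = √(19,875.12) ≈ 140.98 → Q = 141
Orders per year = D/Q = 3,470 / 141 = 24.610

24.6 orders per year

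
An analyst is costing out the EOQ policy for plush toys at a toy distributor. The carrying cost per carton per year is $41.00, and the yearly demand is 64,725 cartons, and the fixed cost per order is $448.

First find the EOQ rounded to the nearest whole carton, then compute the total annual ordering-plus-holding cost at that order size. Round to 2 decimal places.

$48,762.05

EOQ = √(2DS/H) = √(2 × 64,725 × 448 / 41)
    = √(1,414,478.05) ≈ 1,189.32 → Q = 1,189 cartons
Orders/yr = 64,725/1,189 = 54.437; ordering cost = 54.437 × $448 = $24,387.55
Average inventory = 1,189/2 = 594.5; holding cost = 594.5 × $41 = $24,374.50
Total = $24,387.55 + $24,374.50 = $48,762.05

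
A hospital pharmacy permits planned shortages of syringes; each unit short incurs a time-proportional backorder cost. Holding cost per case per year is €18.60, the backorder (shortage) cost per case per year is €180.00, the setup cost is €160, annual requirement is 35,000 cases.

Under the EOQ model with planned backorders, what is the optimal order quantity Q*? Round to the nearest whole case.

815 cases

Basic EOQ = √(2·35,000·160/18.6) = 775.984
Backorder adjustment √((H+b)/b) = √((18.6+180)/180) = 1.0504
Q* = 775.984 × 1.0504 ≈ 815.09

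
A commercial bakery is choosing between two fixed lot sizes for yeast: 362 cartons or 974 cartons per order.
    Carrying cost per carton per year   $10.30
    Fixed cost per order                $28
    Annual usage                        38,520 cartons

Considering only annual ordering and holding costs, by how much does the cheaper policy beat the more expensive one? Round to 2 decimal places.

$1,279.70

TC(Q) = (D/Q)S + (Q/2)H
TC(362) = (38,520/362)×28 + (362/2)×10.3 = $4,843.75
TC(974) = (38,520/974)×28 + (974/2)×10.3 = $6,123.45
Cheaper: Q = 362.  Difference = $1,279.70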